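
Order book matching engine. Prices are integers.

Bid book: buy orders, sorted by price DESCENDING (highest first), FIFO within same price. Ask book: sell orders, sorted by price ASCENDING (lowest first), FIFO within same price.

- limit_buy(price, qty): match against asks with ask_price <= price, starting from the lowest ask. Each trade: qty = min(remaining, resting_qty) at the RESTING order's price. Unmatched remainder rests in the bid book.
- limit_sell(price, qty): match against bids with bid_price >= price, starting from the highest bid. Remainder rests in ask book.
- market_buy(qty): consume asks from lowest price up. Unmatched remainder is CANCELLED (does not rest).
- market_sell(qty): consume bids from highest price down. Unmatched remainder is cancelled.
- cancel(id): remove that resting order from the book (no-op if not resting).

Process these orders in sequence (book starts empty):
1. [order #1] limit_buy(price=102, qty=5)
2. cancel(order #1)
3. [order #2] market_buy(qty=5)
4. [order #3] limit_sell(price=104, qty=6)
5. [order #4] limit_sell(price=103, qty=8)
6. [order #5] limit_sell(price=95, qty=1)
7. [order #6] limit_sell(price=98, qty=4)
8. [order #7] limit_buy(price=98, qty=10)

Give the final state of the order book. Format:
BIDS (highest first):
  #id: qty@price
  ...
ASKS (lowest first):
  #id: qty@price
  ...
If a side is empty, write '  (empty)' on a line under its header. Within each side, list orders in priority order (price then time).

Answer: BIDS (highest first):
  #7: 5@98
ASKS (lowest first):
  #4: 8@103
  #3: 6@104

Derivation:
After op 1 [order #1] limit_buy(price=102, qty=5): fills=none; bids=[#1:5@102] asks=[-]
After op 2 cancel(order #1): fills=none; bids=[-] asks=[-]
After op 3 [order #2] market_buy(qty=5): fills=none; bids=[-] asks=[-]
After op 4 [order #3] limit_sell(price=104, qty=6): fills=none; bids=[-] asks=[#3:6@104]
After op 5 [order #4] limit_sell(price=103, qty=8): fills=none; bids=[-] asks=[#4:8@103 #3:6@104]
After op 6 [order #5] limit_sell(price=95, qty=1): fills=none; bids=[-] asks=[#5:1@95 #4:8@103 #3:6@104]
After op 7 [order #6] limit_sell(price=98, qty=4): fills=none; bids=[-] asks=[#5:1@95 #6:4@98 #4:8@103 #3:6@104]
After op 8 [order #7] limit_buy(price=98, qty=10): fills=#7x#5:1@95 #7x#6:4@98; bids=[#7:5@98] asks=[#4:8@103 #3:6@104]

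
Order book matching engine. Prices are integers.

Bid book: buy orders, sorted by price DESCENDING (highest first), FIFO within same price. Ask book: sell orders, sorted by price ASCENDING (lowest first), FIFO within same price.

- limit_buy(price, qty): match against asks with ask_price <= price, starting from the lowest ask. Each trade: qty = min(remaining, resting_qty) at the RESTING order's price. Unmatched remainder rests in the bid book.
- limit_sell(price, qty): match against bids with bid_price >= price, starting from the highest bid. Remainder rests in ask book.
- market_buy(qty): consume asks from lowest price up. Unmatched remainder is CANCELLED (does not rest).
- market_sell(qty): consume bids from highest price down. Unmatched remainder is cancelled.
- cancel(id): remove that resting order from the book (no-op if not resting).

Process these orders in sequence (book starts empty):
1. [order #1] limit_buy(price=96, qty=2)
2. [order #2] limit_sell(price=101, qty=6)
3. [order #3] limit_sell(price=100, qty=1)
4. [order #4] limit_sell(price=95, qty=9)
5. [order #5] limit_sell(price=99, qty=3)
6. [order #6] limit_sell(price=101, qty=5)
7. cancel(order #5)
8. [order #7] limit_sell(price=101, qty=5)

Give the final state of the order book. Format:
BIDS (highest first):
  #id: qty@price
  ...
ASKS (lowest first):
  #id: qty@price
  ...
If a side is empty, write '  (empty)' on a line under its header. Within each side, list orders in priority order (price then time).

After op 1 [order #1] limit_buy(price=96, qty=2): fills=none; bids=[#1:2@96] asks=[-]
After op 2 [order #2] limit_sell(price=101, qty=6): fills=none; bids=[#1:2@96] asks=[#2:6@101]
After op 3 [order #3] limit_sell(price=100, qty=1): fills=none; bids=[#1:2@96] asks=[#3:1@100 #2:6@101]
After op 4 [order #4] limit_sell(price=95, qty=9): fills=#1x#4:2@96; bids=[-] asks=[#4:7@95 #3:1@100 #2:6@101]
After op 5 [order #5] limit_sell(price=99, qty=3): fills=none; bids=[-] asks=[#4:7@95 #5:3@99 #3:1@100 #2:6@101]
After op 6 [order #6] limit_sell(price=101, qty=5): fills=none; bids=[-] asks=[#4:7@95 #5:3@99 #3:1@100 #2:6@101 #6:5@101]
After op 7 cancel(order #5): fills=none; bids=[-] asks=[#4:7@95 #3:1@100 #2:6@101 #6:5@101]
After op 8 [order #7] limit_sell(price=101, qty=5): fills=none; bids=[-] asks=[#4:7@95 #3:1@100 #2:6@101 #6:5@101 #7:5@101]

Answer: BIDS (highest first):
  (empty)
ASKS (lowest first):
  #4: 7@95
  #3: 1@100
  #2: 6@101
  #6: 5@101
  #7: 5@101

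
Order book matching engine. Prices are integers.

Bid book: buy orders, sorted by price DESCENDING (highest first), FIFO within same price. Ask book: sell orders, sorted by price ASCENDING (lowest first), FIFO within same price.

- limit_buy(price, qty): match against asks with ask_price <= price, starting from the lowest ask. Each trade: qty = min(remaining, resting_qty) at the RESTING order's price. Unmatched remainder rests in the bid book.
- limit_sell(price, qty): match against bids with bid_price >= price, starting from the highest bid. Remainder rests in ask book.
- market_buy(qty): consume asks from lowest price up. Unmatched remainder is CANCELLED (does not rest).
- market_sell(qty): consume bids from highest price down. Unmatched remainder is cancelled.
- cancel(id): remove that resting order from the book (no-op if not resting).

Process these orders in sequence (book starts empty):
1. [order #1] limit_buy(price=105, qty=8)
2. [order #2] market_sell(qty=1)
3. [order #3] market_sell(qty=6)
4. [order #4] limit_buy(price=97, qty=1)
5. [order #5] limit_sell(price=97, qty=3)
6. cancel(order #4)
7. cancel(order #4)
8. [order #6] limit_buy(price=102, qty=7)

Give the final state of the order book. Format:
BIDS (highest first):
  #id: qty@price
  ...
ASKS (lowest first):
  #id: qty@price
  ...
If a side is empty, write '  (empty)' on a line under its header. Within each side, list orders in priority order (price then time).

Answer: BIDS (highest first):
  #6: 6@102
ASKS (lowest first):
  (empty)

Derivation:
After op 1 [order #1] limit_buy(price=105, qty=8): fills=none; bids=[#1:8@105] asks=[-]
After op 2 [order #2] market_sell(qty=1): fills=#1x#2:1@105; bids=[#1:7@105] asks=[-]
After op 3 [order #3] market_sell(qty=6): fills=#1x#3:6@105; bids=[#1:1@105] asks=[-]
After op 4 [order #4] limit_buy(price=97, qty=1): fills=none; bids=[#1:1@105 #4:1@97] asks=[-]
After op 5 [order #5] limit_sell(price=97, qty=3): fills=#1x#5:1@105 #4x#5:1@97; bids=[-] asks=[#5:1@97]
After op 6 cancel(order #4): fills=none; bids=[-] asks=[#5:1@97]
After op 7 cancel(order #4): fills=none; bids=[-] asks=[#5:1@97]
After op 8 [order #6] limit_buy(price=102, qty=7): fills=#6x#5:1@97; bids=[#6:6@102] asks=[-]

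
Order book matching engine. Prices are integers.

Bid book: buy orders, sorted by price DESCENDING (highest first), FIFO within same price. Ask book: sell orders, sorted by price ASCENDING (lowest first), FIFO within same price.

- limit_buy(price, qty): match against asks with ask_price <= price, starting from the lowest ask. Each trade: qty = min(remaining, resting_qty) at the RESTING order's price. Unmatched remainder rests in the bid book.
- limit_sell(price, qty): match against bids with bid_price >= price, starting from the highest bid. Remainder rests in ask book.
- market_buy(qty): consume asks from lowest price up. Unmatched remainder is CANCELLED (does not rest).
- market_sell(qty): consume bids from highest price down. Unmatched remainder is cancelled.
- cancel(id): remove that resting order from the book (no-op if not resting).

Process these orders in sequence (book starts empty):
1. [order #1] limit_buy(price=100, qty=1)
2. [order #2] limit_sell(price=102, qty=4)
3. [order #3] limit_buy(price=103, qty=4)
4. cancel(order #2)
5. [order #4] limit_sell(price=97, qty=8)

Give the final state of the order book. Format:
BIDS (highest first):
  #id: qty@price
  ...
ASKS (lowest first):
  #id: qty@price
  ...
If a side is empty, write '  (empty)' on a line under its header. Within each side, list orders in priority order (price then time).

After op 1 [order #1] limit_buy(price=100, qty=1): fills=none; bids=[#1:1@100] asks=[-]
After op 2 [order #2] limit_sell(price=102, qty=4): fills=none; bids=[#1:1@100] asks=[#2:4@102]
After op 3 [order #3] limit_buy(price=103, qty=4): fills=#3x#2:4@102; bids=[#1:1@100] asks=[-]
After op 4 cancel(order #2): fills=none; bids=[#1:1@100] asks=[-]
After op 5 [order #4] limit_sell(price=97, qty=8): fills=#1x#4:1@100; bids=[-] asks=[#4:7@97]

Answer: BIDS (highest first):
  (empty)
ASKS (lowest first):
  #4: 7@97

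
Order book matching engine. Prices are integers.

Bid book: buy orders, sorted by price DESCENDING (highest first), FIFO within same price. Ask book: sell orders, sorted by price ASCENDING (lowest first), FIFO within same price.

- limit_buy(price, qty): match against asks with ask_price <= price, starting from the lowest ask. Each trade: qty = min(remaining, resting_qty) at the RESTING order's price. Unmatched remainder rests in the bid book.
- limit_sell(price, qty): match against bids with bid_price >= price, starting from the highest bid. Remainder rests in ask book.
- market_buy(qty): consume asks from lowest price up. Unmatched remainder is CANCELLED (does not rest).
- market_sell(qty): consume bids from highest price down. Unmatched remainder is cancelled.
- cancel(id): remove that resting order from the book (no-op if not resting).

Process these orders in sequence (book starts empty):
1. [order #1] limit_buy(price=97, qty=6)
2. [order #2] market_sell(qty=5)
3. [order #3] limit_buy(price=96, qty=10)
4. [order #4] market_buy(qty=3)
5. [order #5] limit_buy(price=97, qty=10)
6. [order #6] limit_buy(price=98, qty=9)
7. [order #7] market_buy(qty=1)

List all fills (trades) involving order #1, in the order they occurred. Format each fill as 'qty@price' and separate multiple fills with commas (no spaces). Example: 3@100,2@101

Answer: 5@97

Derivation:
After op 1 [order #1] limit_buy(price=97, qty=6): fills=none; bids=[#1:6@97] asks=[-]
After op 2 [order #2] market_sell(qty=5): fills=#1x#2:5@97; bids=[#1:1@97] asks=[-]
After op 3 [order #3] limit_buy(price=96, qty=10): fills=none; bids=[#1:1@97 #3:10@96] asks=[-]
After op 4 [order #4] market_buy(qty=3): fills=none; bids=[#1:1@97 #3:10@96] asks=[-]
After op 5 [order #5] limit_buy(price=97, qty=10): fills=none; bids=[#1:1@97 #5:10@97 #3:10@96] asks=[-]
After op 6 [order #6] limit_buy(price=98, qty=9): fills=none; bids=[#6:9@98 #1:1@97 #5:10@97 #3:10@96] asks=[-]
After op 7 [order #7] market_buy(qty=1): fills=none; bids=[#6:9@98 #1:1@97 #5:10@97 #3:10@96] asks=[-]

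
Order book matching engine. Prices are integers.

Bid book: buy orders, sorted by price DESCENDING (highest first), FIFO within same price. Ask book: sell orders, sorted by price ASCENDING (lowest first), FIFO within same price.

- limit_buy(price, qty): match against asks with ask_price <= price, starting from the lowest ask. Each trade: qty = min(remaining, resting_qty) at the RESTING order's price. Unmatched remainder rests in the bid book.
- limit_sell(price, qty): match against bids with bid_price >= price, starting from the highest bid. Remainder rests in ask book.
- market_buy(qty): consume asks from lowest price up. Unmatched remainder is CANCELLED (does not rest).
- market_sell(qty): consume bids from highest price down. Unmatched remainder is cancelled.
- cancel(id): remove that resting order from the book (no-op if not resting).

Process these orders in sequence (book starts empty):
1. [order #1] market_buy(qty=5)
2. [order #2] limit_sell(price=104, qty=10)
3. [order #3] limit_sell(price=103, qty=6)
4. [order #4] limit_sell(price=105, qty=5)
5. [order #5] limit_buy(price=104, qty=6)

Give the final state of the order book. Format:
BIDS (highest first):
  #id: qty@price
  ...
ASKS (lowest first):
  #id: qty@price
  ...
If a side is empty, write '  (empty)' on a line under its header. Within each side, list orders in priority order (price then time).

After op 1 [order #1] market_buy(qty=5): fills=none; bids=[-] asks=[-]
After op 2 [order #2] limit_sell(price=104, qty=10): fills=none; bids=[-] asks=[#2:10@104]
After op 3 [order #3] limit_sell(price=103, qty=6): fills=none; bids=[-] asks=[#3:6@103 #2:10@104]
After op 4 [order #4] limit_sell(price=105, qty=5): fills=none; bids=[-] asks=[#3:6@103 #2:10@104 #4:5@105]
After op 5 [order #5] limit_buy(price=104, qty=6): fills=#5x#3:6@103; bids=[-] asks=[#2:10@104 #4:5@105]

Answer: BIDS (highest first):
  (empty)
ASKS (lowest first):
  #2: 10@104
  #4: 5@105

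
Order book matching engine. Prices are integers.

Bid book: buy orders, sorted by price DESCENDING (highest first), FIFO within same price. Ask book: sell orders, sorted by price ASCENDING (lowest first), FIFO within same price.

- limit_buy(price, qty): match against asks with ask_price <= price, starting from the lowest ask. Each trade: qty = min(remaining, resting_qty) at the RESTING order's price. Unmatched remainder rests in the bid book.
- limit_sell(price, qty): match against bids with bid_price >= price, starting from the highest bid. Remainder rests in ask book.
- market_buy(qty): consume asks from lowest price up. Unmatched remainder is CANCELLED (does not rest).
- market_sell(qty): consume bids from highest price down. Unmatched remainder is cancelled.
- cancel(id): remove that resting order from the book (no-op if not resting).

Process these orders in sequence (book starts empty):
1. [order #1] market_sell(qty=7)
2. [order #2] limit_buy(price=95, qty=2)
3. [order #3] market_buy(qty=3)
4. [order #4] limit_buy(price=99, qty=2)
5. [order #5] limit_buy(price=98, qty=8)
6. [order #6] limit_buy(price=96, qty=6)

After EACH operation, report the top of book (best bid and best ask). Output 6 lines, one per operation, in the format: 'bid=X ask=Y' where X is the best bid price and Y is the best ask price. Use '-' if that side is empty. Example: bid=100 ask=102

Answer: bid=- ask=-
bid=95 ask=-
bid=95 ask=-
bid=99 ask=-
bid=99 ask=-
bid=99 ask=-

Derivation:
After op 1 [order #1] market_sell(qty=7): fills=none; bids=[-] asks=[-]
After op 2 [order #2] limit_buy(price=95, qty=2): fills=none; bids=[#2:2@95] asks=[-]
After op 3 [order #3] market_buy(qty=3): fills=none; bids=[#2:2@95] asks=[-]
After op 4 [order #4] limit_buy(price=99, qty=2): fills=none; bids=[#4:2@99 #2:2@95] asks=[-]
After op 5 [order #5] limit_buy(price=98, qty=8): fills=none; bids=[#4:2@99 #5:8@98 #2:2@95] asks=[-]
After op 6 [order #6] limit_buy(price=96, qty=6): fills=none; bids=[#4:2@99 #5:8@98 #6:6@96 #2:2@95] asks=[-]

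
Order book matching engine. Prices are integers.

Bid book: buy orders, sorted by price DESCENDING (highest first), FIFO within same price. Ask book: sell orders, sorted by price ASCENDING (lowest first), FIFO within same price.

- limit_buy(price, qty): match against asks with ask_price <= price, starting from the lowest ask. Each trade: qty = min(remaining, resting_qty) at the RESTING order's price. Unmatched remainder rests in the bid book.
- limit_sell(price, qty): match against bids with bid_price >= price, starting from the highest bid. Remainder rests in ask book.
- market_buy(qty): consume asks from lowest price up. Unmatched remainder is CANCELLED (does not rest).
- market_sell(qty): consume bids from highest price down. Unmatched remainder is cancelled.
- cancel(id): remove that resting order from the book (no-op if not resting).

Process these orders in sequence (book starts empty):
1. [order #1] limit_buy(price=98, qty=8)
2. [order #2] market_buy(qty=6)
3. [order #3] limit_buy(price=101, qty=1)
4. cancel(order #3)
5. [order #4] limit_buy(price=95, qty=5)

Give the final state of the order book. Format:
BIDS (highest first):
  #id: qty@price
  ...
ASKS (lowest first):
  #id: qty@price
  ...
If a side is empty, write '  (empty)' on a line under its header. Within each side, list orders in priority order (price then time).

Answer: BIDS (highest first):
  #1: 8@98
  #4: 5@95
ASKS (lowest first):
  (empty)

Derivation:
After op 1 [order #1] limit_buy(price=98, qty=8): fills=none; bids=[#1:8@98] asks=[-]
After op 2 [order #2] market_buy(qty=6): fills=none; bids=[#1:8@98] asks=[-]
After op 3 [order #3] limit_buy(price=101, qty=1): fills=none; bids=[#3:1@101 #1:8@98] asks=[-]
After op 4 cancel(order #3): fills=none; bids=[#1:8@98] asks=[-]
After op 5 [order #4] limit_buy(price=95, qty=5): fills=none; bids=[#1:8@98 #4:5@95] asks=[-]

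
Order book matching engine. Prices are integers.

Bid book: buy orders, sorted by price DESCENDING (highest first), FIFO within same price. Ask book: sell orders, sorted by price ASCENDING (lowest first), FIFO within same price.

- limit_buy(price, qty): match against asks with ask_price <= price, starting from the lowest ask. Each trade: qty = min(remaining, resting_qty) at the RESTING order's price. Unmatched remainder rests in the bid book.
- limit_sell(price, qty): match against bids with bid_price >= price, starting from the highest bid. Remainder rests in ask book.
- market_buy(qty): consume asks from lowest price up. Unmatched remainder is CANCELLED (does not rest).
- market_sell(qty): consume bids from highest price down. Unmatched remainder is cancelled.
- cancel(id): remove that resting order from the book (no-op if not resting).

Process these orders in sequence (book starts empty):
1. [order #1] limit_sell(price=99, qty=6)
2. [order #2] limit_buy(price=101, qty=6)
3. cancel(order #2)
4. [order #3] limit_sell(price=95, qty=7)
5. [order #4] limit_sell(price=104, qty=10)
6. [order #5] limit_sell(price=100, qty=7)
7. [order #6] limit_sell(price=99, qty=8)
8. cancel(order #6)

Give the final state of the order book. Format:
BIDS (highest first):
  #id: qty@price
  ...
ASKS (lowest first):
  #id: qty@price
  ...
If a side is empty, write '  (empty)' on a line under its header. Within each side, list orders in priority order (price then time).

Answer: BIDS (highest first):
  (empty)
ASKS (lowest first):
  #3: 7@95
  #5: 7@100
  #4: 10@104

Derivation:
After op 1 [order #1] limit_sell(price=99, qty=6): fills=none; bids=[-] asks=[#1:6@99]
After op 2 [order #2] limit_buy(price=101, qty=6): fills=#2x#1:6@99; bids=[-] asks=[-]
After op 3 cancel(order #2): fills=none; bids=[-] asks=[-]
After op 4 [order #3] limit_sell(price=95, qty=7): fills=none; bids=[-] asks=[#3:7@95]
After op 5 [order #4] limit_sell(price=104, qty=10): fills=none; bids=[-] asks=[#3:7@95 #4:10@104]
After op 6 [order #5] limit_sell(price=100, qty=7): fills=none; bids=[-] asks=[#3:7@95 #5:7@100 #4:10@104]
After op 7 [order #6] limit_sell(price=99, qty=8): fills=none; bids=[-] asks=[#3:7@95 #6:8@99 #5:7@100 #4:10@104]
After op 8 cancel(order #6): fills=none; bids=[-] asks=[#3:7@95 #5:7@100 #4:10@104]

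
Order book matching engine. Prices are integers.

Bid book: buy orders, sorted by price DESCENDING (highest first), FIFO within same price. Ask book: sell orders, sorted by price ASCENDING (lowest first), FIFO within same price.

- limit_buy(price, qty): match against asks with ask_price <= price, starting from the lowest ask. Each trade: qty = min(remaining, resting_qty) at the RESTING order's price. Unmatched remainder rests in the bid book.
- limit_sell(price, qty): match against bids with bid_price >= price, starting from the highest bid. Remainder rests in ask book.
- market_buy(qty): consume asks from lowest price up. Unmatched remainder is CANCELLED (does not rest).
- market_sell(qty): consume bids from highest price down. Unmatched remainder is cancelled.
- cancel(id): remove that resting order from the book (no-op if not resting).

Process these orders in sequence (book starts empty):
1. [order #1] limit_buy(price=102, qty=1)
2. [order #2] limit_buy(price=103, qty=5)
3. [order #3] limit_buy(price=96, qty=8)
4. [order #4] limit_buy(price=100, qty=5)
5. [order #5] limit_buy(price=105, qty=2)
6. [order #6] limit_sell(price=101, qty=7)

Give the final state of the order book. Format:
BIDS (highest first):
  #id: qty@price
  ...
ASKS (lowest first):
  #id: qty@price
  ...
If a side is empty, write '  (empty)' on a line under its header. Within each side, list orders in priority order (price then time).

Answer: BIDS (highest first):
  #1: 1@102
  #4: 5@100
  #3: 8@96
ASKS (lowest first):
  (empty)

Derivation:
After op 1 [order #1] limit_buy(price=102, qty=1): fills=none; bids=[#1:1@102] asks=[-]
After op 2 [order #2] limit_buy(price=103, qty=5): fills=none; bids=[#2:5@103 #1:1@102] asks=[-]
After op 3 [order #3] limit_buy(price=96, qty=8): fills=none; bids=[#2:5@103 #1:1@102 #3:8@96] asks=[-]
After op 4 [order #4] limit_buy(price=100, qty=5): fills=none; bids=[#2:5@103 #1:1@102 #4:5@100 #3:8@96] asks=[-]
After op 5 [order #5] limit_buy(price=105, qty=2): fills=none; bids=[#5:2@105 #2:5@103 #1:1@102 #4:5@100 #3:8@96] asks=[-]
After op 6 [order #6] limit_sell(price=101, qty=7): fills=#5x#6:2@105 #2x#6:5@103; bids=[#1:1@102 #4:5@100 #3:8@96] asks=[-]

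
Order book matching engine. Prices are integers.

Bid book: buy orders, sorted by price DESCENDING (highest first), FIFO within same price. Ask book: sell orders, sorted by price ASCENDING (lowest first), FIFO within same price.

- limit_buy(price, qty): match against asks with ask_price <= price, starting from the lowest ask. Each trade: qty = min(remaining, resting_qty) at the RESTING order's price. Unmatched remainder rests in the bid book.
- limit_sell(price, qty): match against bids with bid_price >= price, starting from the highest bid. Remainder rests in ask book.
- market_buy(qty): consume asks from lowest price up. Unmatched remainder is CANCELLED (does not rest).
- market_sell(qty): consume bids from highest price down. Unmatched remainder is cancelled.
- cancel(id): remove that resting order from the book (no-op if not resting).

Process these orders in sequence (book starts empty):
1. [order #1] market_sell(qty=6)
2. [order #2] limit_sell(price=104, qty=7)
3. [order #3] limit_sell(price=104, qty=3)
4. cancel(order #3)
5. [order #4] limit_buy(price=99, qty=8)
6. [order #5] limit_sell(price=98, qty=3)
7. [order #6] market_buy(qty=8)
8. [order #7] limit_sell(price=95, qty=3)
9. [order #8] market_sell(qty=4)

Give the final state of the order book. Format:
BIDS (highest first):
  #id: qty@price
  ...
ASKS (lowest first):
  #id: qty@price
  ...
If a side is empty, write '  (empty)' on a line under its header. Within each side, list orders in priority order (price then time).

Answer: BIDS (highest first):
  (empty)
ASKS (lowest first):
  (empty)

Derivation:
After op 1 [order #1] market_sell(qty=6): fills=none; bids=[-] asks=[-]
After op 2 [order #2] limit_sell(price=104, qty=7): fills=none; bids=[-] asks=[#2:7@104]
After op 3 [order #3] limit_sell(price=104, qty=3): fills=none; bids=[-] asks=[#2:7@104 #3:3@104]
After op 4 cancel(order #3): fills=none; bids=[-] asks=[#2:7@104]
After op 5 [order #4] limit_buy(price=99, qty=8): fills=none; bids=[#4:8@99] asks=[#2:7@104]
After op 6 [order #5] limit_sell(price=98, qty=3): fills=#4x#5:3@99; bids=[#4:5@99] asks=[#2:7@104]
After op 7 [order #6] market_buy(qty=8): fills=#6x#2:7@104; bids=[#4:5@99] asks=[-]
After op 8 [order #7] limit_sell(price=95, qty=3): fills=#4x#7:3@99; bids=[#4:2@99] asks=[-]
After op 9 [order #8] market_sell(qty=4): fills=#4x#8:2@99; bids=[-] asks=[-]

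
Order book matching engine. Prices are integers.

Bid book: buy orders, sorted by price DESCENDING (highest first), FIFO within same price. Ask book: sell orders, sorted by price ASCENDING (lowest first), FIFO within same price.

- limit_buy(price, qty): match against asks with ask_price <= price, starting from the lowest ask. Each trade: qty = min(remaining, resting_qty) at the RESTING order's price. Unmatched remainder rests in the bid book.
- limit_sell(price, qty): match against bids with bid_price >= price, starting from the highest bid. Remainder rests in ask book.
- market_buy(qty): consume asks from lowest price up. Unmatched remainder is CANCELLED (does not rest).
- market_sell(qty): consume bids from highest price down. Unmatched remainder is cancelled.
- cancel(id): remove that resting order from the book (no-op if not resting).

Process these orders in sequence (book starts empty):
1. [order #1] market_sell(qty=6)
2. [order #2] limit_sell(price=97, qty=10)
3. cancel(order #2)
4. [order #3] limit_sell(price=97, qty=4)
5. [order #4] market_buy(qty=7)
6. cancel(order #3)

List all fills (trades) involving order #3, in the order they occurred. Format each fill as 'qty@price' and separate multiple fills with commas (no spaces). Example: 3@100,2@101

After op 1 [order #1] market_sell(qty=6): fills=none; bids=[-] asks=[-]
After op 2 [order #2] limit_sell(price=97, qty=10): fills=none; bids=[-] asks=[#2:10@97]
After op 3 cancel(order #2): fills=none; bids=[-] asks=[-]
After op 4 [order #3] limit_sell(price=97, qty=4): fills=none; bids=[-] asks=[#3:4@97]
After op 5 [order #4] market_buy(qty=7): fills=#4x#3:4@97; bids=[-] asks=[-]
After op 6 cancel(order #3): fills=none; bids=[-] asks=[-]

Answer: 4@97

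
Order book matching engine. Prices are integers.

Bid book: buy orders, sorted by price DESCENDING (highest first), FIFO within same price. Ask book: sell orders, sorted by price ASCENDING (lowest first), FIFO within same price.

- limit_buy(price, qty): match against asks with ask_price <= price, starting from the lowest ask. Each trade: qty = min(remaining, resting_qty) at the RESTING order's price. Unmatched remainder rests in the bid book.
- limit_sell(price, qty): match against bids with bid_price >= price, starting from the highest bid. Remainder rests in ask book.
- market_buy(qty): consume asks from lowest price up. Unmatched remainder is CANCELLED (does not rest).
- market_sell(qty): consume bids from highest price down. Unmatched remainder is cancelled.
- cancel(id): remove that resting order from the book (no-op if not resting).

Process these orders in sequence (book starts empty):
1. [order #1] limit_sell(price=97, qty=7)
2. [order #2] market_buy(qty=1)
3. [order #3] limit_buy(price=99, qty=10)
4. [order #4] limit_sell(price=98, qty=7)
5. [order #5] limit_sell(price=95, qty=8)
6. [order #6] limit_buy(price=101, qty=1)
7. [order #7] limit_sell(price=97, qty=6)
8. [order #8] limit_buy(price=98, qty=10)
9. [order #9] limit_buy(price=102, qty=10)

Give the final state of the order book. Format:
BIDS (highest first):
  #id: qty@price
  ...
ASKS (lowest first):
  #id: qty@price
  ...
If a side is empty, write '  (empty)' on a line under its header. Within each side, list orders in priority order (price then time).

Answer: BIDS (highest first):
  #9: 4@102
ASKS (lowest first):
  (empty)

Derivation:
After op 1 [order #1] limit_sell(price=97, qty=7): fills=none; bids=[-] asks=[#1:7@97]
After op 2 [order #2] market_buy(qty=1): fills=#2x#1:1@97; bids=[-] asks=[#1:6@97]
After op 3 [order #3] limit_buy(price=99, qty=10): fills=#3x#1:6@97; bids=[#3:4@99] asks=[-]
After op 4 [order #4] limit_sell(price=98, qty=7): fills=#3x#4:4@99; bids=[-] asks=[#4:3@98]
After op 5 [order #5] limit_sell(price=95, qty=8): fills=none; bids=[-] asks=[#5:8@95 #4:3@98]
After op 6 [order #6] limit_buy(price=101, qty=1): fills=#6x#5:1@95; bids=[-] asks=[#5:7@95 #4:3@98]
After op 7 [order #7] limit_sell(price=97, qty=6): fills=none; bids=[-] asks=[#5:7@95 #7:6@97 #4:3@98]
After op 8 [order #8] limit_buy(price=98, qty=10): fills=#8x#5:7@95 #8x#7:3@97; bids=[-] asks=[#7:3@97 #4:3@98]
After op 9 [order #9] limit_buy(price=102, qty=10): fills=#9x#7:3@97 #9x#4:3@98; bids=[#9:4@102] asks=[-]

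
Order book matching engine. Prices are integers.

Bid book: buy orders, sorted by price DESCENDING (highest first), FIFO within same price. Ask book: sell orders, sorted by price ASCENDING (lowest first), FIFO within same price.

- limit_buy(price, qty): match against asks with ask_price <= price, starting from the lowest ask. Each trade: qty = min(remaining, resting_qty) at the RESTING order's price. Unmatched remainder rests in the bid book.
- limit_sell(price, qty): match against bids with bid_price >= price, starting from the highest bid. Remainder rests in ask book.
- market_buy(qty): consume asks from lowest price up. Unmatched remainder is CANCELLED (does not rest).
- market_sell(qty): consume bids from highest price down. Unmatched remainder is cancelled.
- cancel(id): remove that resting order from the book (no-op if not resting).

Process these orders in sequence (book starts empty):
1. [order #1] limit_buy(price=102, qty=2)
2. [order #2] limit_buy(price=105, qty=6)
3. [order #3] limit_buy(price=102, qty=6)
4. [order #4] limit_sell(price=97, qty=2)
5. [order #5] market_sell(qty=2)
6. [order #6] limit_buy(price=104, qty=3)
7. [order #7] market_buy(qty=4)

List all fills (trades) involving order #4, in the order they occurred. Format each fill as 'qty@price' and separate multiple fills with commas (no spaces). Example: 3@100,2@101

Answer: 2@105

Derivation:
After op 1 [order #1] limit_buy(price=102, qty=2): fills=none; bids=[#1:2@102] asks=[-]
After op 2 [order #2] limit_buy(price=105, qty=6): fills=none; bids=[#2:6@105 #1:2@102] asks=[-]
After op 3 [order #3] limit_buy(price=102, qty=6): fills=none; bids=[#2:6@105 #1:2@102 #3:6@102] asks=[-]
After op 4 [order #4] limit_sell(price=97, qty=2): fills=#2x#4:2@105; bids=[#2:4@105 #1:2@102 #3:6@102] asks=[-]
After op 5 [order #5] market_sell(qty=2): fills=#2x#5:2@105; bids=[#2:2@105 #1:2@102 #3:6@102] asks=[-]
After op 6 [order #6] limit_buy(price=104, qty=3): fills=none; bids=[#2:2@105 #6:3@104 #1:2@102 #3:6@102] asks=[-]
After op 7 [order #7] market_buy(qty=4): fills=none; bids=[#2:2@105 #6:3@104 #1:2@102 #3:6@102] asks=[-]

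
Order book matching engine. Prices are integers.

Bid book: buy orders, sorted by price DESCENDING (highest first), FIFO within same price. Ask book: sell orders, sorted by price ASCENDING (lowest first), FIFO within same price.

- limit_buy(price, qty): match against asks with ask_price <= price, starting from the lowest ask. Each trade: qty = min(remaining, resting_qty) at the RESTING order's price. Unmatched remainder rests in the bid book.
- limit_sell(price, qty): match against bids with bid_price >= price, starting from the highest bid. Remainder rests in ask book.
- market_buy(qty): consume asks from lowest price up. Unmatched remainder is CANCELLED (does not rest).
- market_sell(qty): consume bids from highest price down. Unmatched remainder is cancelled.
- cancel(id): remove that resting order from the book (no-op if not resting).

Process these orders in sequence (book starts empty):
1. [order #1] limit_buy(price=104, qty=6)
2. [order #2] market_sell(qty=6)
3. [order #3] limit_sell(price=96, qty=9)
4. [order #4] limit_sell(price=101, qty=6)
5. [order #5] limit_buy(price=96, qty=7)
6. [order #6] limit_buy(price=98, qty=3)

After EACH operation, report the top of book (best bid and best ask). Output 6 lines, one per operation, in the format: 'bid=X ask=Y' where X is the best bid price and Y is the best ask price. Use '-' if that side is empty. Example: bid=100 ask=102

After op 1 [order #1] limit_buy(price=104, qty=6): fills=none; bids=[#1:6@104] asks=[-]
After op 2 [order #2] market_sell(qty=6): fills=#1x#2:6@104; bids=[-] asks=[-]
After op 3 [order #3] limit_sell(price=96, qty=9): fills=none; bids=[-] asks=[#3:9@96]
After op 4 [order #4] limit_sell(price=101, qty=6): fills=none; bids=[-] asks=[#3:9@96 #4:6@101]
After op 5 [order #5] limit_buy(price=96, qty=7): fills=#5x#3:7@96; bids=[-] asks=[#3:2@96 #4:6@101]
After op 6 [order #6] limit_buy(price=98, qty=3): fills=#6x#3:2@96; bids=[#6:1@98] asks=[#4:6@101]

Answer: bid=104 ask=-
bid=- ask=-
bid=- ask=96
bid=- ask=96
bid=- ask=96
bid=98 ask=101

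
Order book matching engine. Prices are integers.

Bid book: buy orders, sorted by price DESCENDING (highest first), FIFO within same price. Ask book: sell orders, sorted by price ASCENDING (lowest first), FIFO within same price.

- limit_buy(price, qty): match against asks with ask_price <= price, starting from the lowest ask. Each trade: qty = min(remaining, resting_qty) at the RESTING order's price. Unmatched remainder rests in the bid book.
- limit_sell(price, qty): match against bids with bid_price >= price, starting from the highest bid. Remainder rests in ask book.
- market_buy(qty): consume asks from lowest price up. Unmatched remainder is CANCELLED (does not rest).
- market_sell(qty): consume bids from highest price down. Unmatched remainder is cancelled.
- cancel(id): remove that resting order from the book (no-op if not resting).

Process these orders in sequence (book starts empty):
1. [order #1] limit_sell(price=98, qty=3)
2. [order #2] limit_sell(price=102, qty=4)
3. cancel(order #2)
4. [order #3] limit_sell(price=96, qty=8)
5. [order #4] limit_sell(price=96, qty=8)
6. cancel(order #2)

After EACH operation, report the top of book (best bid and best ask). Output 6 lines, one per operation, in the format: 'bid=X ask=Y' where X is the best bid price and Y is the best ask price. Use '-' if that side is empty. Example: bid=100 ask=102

Answer: bid=- ask=98
bid=- ask=98
bid=- ask=98
bid=- ask=96
bid=- ask=96
bid=- ask=96

Derivation:
After op 1 [order #1] limit_sell(price=98, qty=3): fills=none; bids=[-] asks=[#1:3@98]
After op 2 [order #2] limit_sell(price=102, qty=4): fills=none; bids=[-] asks=[#1:3@98 #2:4@102]
After op 3 cancel(order #2): fills=none; bids=[-] asks=[#1:3@98]
After op 4 [order #3] limit_sell(price=96, qty=8): fills=none; bids=[-] asks=[#3:8@96 #1:3@98]
After op 5 [order #4] limit_sell(price=96, qty=8): fills=none; bids=[-] asks=[#3:8@96 #4:8@96 #1:3@98]
After op 6 cancel(order #2): fills=none; bids=[-] asks=[#3:8@96 #4:8@96 #1:3@98]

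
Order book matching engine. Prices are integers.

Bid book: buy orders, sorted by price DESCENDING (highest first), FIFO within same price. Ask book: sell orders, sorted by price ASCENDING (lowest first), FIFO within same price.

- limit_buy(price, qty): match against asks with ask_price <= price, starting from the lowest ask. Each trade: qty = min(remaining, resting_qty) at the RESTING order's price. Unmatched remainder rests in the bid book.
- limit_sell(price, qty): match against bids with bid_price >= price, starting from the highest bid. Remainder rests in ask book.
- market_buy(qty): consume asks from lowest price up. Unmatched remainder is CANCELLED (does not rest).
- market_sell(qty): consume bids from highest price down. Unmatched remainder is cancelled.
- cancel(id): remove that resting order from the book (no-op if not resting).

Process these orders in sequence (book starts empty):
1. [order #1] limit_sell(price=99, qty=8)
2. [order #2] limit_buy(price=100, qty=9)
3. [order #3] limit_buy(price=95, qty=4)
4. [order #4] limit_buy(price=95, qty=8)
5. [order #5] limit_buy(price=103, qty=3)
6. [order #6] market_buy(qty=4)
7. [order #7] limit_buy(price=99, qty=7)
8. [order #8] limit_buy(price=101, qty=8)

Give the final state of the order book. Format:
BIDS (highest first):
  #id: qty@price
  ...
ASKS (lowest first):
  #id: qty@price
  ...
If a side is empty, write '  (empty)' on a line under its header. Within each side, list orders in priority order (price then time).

After op 1 [order #1] limit_sell(price=99, qty=8): fills=none; bids=[-] asks=[#1:8@99]
After op 2 [order #2] limit_buy(price=100, qty=9): fills=#2x#1:8@99; bids=[#2:1@100] asks=[-]
After op 3 [order #3] limit_buy(price=95, qty=4): fills=none; bids=[#2:1@100 #3:4@95] asks=[-]
After op 4 [order #4] limit_buy(price=95, qty=8): fills=none; bids=[#2:1@100 #3:4@95 #4:8@95] asks=[-]
After op 5 [order #5] limit_buy(price=103, qty=3): fills=none; bids=[#5:3@103 #2:1@100 #3:4@95 #4:8@95] asks=[-]
After op 6 [order #6] market_buy(qty=4): fills=none; bids=[#5:3@103 #2:1@100 #3:4@95 #4:8@95] asks=[-]
After op 7 [order #7] limit_buy(price=99, qty=7): fills=none; bids=[#5:3@103 #2:1@100 #7:7@99 #3:4@95 #4:8@95] asks=[-]
After op 8 [order #8] limit_buy(price=101, qty=8): fills=none; bids=[#5:3@103 #8:8@101 #2:1@100 #7:7@99 #3:4@95 #4:8@95] asks=[-]

Answer: BIDS (highest first):
  #5: 3@103
  #8: 8@101
  #2: 1@100
  #7: 7@99
  #3: 4@95
  #4: 8@95
ASKS (lowest first):
  (empty)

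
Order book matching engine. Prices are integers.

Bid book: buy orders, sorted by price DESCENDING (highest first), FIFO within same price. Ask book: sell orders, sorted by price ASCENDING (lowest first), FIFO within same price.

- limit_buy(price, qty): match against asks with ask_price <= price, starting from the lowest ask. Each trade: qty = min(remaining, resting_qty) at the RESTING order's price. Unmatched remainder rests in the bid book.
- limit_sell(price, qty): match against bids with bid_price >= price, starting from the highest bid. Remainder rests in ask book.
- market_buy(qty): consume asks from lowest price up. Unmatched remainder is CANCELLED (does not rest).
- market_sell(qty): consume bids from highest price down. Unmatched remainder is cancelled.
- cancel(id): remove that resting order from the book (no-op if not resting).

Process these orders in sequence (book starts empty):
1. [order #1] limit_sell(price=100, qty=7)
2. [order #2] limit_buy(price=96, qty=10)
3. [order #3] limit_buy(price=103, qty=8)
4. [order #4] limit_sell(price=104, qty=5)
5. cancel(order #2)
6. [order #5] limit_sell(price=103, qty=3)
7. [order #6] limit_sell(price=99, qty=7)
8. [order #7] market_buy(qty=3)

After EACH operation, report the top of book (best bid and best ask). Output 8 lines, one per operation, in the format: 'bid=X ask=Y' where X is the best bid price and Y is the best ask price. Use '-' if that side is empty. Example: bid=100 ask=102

After op 1 [order #1] limit_sell(price=100, qty=7): fills=none; bids=[-] asks=[#1:7@100]
After op 2 [order #2] limit_buy(price=96, qty=10): fills=none; bids=[#2:10@96] asks=[#1:7@100]
After op 3 [order #3] limit_buy(price=103, qty=8): fills=#3x#1:7@100; bids=[#3:1@103 #2:10@96] asks=[-]
After op 4 [order #4] limit_sell(price=104, qty=5): fills=none; bids=[#3:1@103 #2:10@96] asks=[#4:5@104]
After op 5 cancel(order #2): fills=none; bids=[#3:1@103] asks=[#4:5@104]
After op 6 [order #5] limit_sell(price=103, qty=3): fills=#3x#5:1@103; bids=[-] asks=[#5:2@103 #4:5@104]
After op 7 [order #6] limit_sell(price=99, qty=7): fills=none; bids=[-] asks=[#6:7@99 #5:2@103 #4:5@104]
After op 8 [order #7] market_buy(qty=3): fills=#7x#6:3@99; bids=[-] asks=[#6:4@99 #5:2@103 #4:5@104]

Answer: bid=- ask=100
bid=96 ask=100
bid=103 ask=-
bid=103 ask=104
bid=103 ask=104
bid=- ask=103
bid=- ask=99
bid=- ask=99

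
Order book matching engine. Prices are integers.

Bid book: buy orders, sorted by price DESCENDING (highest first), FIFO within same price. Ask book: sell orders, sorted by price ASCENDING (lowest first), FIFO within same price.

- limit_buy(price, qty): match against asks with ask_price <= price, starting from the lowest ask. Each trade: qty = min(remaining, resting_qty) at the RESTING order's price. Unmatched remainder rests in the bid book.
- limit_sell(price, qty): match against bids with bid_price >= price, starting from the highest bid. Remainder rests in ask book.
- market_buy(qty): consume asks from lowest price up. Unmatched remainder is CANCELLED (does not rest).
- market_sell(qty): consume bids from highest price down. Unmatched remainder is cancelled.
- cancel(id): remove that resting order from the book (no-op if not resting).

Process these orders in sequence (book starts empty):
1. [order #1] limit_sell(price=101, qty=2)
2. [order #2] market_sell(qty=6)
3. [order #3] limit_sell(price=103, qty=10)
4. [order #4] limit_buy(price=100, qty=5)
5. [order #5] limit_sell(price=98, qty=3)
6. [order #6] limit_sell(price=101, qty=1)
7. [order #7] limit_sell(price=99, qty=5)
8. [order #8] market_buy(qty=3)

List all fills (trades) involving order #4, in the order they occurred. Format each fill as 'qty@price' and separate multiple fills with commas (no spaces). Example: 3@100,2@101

After op 1 [order #1] limit_sell(price=101, qty=2): fills=none; bids=[-] asks=[#1:2@101]
After op 2 [order #2] market_sell(qty=6): fills=none; bids=[-] asks=[#1:2@101]
After op 3 [order #3] limit_sell(price=103, qty=10): fills=none; bids=[-] asks=[#1:2@101 #3:10@103]
After op 4 [order #4] limit_buy(price=100, qty=5): fills=none; bids=[#4:5@100] asks=[#1:2@101 #3:10@103]
After op 5 [order #5] limit_sell(price=98, qty=3): fills=#4x#5:3@100; bids=[#4:2@100] asks=[#1:2@101 #3:10@103]
After op 6 [order #6] limit_sell(price=101, qty=1): fills=none; bids=[#4:2@100] asks=[#1:2@101 #6:1@101 #3:10@103]
After op 7 [order #7] limit_sell(price=99, qty=5): fills=#4x#7:2@100; bids=[-] asks=[#7:3@99 #1:2@101 #6:1@101 #3:10@103]
After op 8 [order #8] market_buy(qty=3): fills=#8x#7:3@99; bids=[-] asks=[#1:2@101 #6:1@101 #3:10@103]

Answer: 3@100,2@100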